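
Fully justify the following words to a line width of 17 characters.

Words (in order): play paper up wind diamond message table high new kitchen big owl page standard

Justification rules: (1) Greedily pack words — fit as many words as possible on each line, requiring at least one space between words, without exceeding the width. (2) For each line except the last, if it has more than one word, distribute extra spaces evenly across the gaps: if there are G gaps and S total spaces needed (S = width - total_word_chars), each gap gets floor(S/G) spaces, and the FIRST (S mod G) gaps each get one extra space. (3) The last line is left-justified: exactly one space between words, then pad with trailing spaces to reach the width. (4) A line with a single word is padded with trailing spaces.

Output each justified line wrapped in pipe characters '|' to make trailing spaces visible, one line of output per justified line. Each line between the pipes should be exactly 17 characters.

Line 1: ['play', 'paper', 'up'] (min_width=13, slack=4)
Line 2: ['wind', 'diamond'] (min_width=12, slack=5)
Line 3: ['message', 'table'] (min_width=13, slack=4)
Line 4: ['high', 'new', 'kitchen'] (min_width=16, slack=1)
Line 5: ['big', 'owl', 'page'] (min_width=12, slack=5)
Line 6: ['standard'] (min_width=8, slack=9)

Answer: |play   paper   up|
|wind      diamond|
|message     table|
|high  new kitchen|
|big    owl   page|
|standard         |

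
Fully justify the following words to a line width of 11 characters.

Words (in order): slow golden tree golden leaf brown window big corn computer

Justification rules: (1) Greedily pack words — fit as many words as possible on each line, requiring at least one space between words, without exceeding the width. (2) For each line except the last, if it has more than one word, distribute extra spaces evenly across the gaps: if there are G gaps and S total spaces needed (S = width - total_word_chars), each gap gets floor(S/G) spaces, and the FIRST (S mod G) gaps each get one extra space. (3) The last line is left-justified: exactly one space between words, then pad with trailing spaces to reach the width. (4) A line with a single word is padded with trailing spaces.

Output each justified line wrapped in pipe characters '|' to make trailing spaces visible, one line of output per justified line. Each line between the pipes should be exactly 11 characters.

Line 1: ['slow', 'golden'] (min_width=11, slack=0)
Line 2: ['tree', 'golden'] (min_width=11, slack=0)
Line 3: ['leaf', 'brown'] (min_width=10, slack=1)
Line 4: ['window', 'big'] (min_width=10, slack=1)
Line 5: ['corn'] (min_width=4, slack=7)
Line 6: ['computer'] (min_width=8, slack=3)

Answer: |slow golden|
|tree golden|
|leaf  brown|
|window  big|
|corn       |
|computer   |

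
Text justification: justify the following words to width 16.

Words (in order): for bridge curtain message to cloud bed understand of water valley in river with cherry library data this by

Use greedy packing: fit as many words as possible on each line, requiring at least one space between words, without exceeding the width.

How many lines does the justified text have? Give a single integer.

Line 1: ['for', 'bridge'] (min_width=10, slack=6)
Line 2: ['curtain', 'message'] (min_width=15, slack=1)
Line 3: ['to', 'cloud', 'bed'] (min_width=12, slack=4)
Line 4: ['understand', 'of'] (min_width=13, slack=3)
Line 5: ['water', 'valley', 'in'] (min_width=15, slack=1)
Line 6: ['river', 'with'] (min_width=10, slack=6)
Line 7: ['cherry', 'library'] (min_width=14, slack=2)
Line 8: ['data', 'this', 'by'] (min_width=12, slack=4)
Total lines: 8

Answer: 8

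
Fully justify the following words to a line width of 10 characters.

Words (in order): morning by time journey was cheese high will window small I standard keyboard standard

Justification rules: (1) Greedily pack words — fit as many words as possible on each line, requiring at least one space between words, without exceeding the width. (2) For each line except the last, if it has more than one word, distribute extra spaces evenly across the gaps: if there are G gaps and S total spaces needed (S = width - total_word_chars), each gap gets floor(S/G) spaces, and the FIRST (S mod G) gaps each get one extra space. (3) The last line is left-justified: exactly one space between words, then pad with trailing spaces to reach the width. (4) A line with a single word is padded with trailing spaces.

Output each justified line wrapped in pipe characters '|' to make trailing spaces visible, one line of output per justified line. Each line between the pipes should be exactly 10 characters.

Answer: |morning by|
|time      |
|journey   |
|was cheese|
|high  will|
|window    |
|small    I|
|standard  |
|keyboard  |
|standard  |

Derivation:
Line 1: ['morning', 'by'] (min_width=10, slack=0)
Line 2: ['time'] (min_width=4, slack=6)
Line 3: ['journey'] (min_width=7, slack=3)
Line 4: ['was', 'cheese'] (min_width=10, slack=0)
Line 5: ['high', 'will'] (min_width=9, slack=1)
Line 6: ['window'] (min_width=6, slack=4)
Line 7: ['small', 'I'] (min_width=7, slack=3)
Line 8: ['standard'] (min_width=8, slack=2)
Line 9: ['keyboard'] (min_width=8, slack=2)
Line 10: ['standard'] (min_width=8, slack=2)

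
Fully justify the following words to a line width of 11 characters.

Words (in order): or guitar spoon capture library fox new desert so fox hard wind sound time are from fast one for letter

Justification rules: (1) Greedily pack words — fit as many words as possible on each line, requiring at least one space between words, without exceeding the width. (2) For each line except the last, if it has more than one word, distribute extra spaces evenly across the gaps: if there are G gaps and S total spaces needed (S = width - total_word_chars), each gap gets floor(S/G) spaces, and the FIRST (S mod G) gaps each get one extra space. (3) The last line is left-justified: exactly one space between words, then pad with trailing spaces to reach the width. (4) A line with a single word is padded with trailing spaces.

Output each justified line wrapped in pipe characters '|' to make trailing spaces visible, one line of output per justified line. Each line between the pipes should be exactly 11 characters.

Line 1: ['or', 'guitar'] (min_width=9, slack=2)
Line 2: ['spoon'] (min_width=5, slack=6)
Line 3: ['capture'] (min_width=7, slack=4)
Line 4: ['library', 'fox'] (min_width=11, slack=0)
Line 5: ['new', 'desert'] (min_width=10, slack=1)
Line 6: ['so', 'fox', 'hard'] (min_width=11, slack=0)
Line 7: ['wind', 'sound'] (min_width=10, slack=1)
Line 8: ['time', 'are'] (min_width=8, slack=3)
Line 9: ['from', 'fast'] (min_width=9, slack=2)
Line 10: ['one', 'for'] (min_width=7, slack=4)
Line 11: ['letter'] (min_width=6, slack=5)

Answer: |or   guitar|
|spoon      |
|capture    |
|library fox|
|new  desert|
|so fox hard|
|wind  sound|
|time    are|
|from   fast|
|one     for|
|letter     |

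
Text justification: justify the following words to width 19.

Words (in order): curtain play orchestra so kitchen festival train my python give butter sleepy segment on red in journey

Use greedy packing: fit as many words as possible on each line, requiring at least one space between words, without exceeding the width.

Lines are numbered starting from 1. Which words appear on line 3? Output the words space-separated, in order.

Line 1: ['curtain', 'play'] (min_width=12, slack=7)
Line 2: ['orchestra', 'so'] (min_width=12, slack=7)
Line 3: ['kitchen', 'festival'] (min_width=16, slack=3)
Line 4: ['train', 'my', 'python'] (min_width=15, slack=4)
Line 5: ['give', 'butter', 'sleepy'] (min_width=18, slack=1)
Line 6: ['segment', 'on', 'red', 'in'] (min_width=17, slack=2)
Line 7: ['journey'] (min_width=7, slack=12)

Answer: kitchen festival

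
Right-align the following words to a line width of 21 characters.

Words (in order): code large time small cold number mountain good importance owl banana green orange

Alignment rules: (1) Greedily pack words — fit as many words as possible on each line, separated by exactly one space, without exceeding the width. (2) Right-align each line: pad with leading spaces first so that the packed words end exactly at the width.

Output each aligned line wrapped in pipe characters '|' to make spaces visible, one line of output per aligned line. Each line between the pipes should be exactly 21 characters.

Line 1: ['code', 'large', 'time', 'small'] (min_width=21, slack=0)
Line 2: ['cold', 'number', 'mountain'] (min_width=20, slack=1)
Line 3: ['good', 'importance', 'owl'] (min_width=19, slack=2)
Line 4: ['banana', 'green', 'orange'] (min_width=19, slack=2)

Answer: |code large time small|
| cold number mountain|
|  good importance owl|
|  banana green orange|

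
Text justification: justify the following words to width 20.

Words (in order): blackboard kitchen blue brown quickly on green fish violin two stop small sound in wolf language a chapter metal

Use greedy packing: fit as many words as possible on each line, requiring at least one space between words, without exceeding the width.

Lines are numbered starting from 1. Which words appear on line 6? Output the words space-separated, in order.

Line 1: ['blackboard', 'kitchen'] (min_width=18, slack=2)
Line 2: ['blue', 'brown', 'quickly'] (min_width=18, slack=2)
Line 3: ['on', 'green', 'fish', 'violin'] (min_width=20, slack=0)
Line 4: ['two', 'stop', 'small', 'sound'] (min_width=20, slack=0)
Line 5: ['in', 'wolf', 'language', 'a'] (min_width=18, slack=2)
Line 6: ['chapter', 'metal'] (min_width=13, slack=7)

Answer: chapter metal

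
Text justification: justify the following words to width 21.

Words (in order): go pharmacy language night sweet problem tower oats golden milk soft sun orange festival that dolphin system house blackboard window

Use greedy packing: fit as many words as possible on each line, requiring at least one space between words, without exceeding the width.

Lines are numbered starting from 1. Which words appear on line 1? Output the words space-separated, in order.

Line 1: ['go', 'pharmacy', 'language'] (min_width=20, slack=1)
Line 2: ['night', 'sweet', 'problem'] (min_width=19, slack=2)
Line 3: ['tower', 'oats', 'golden'] (min_width=17, slack=4)
Line 4: ['milk', 'soft', 'sun', 'orange'] (min_width=20, slack=1)
Line 5: ['festival', 'that', 'dolphin'] (min_width=21, slack=0)
Line 6: ['system', 'house'] (min_width=12, slack=9)
Line 7: ['blackboard', 'window'] (min_width=17, slack=4)

Answer: go pharmacy language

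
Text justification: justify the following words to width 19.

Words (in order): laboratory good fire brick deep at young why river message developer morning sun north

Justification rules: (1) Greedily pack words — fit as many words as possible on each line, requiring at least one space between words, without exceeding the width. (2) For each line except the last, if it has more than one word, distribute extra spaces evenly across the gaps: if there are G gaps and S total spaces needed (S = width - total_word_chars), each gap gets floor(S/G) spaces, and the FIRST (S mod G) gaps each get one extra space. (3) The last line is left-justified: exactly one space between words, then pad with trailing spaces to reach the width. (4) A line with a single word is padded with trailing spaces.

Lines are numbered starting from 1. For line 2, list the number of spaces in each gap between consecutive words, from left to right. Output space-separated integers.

Answer: 2 1 1

Derivation:
Line 1: ['laboratory', 'good'] (min_width=15, slack=4)
Line 2: ['fire', 'brick', 'deep', 'at'] (min_width=18, slack=1)
Line 3: ['young', 'why', 'river'] (min_width=15, slack=4)
Line 4: ['message', 'developer'] (min_width=17, slack=2)
Line 5: ['morning', 'sun', 'north'] (min_width=17, slack=2)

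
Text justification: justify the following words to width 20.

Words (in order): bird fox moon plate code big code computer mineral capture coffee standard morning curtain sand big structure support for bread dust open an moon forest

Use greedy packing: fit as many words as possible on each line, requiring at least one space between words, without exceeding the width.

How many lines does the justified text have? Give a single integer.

Answer: 9

Derivation:
Line 1: ['bird', 'fox', 'moon', 'plate'] (min_width=19, slack=1)
Line 2: ['code', 'big', 'code'] (min_width=13, slack=7)
Line 3: ['computer', 'mineral'] (min_width=16, slack=4)
Line 4: ['capture', 'coffee'] (min_width=14, slack=6)
Line 5: ['standard', 'morning'] (min_width=16, slack=4)
Line 6: ['curtain', 'sand', 'big'] (min_width=16, slack=4)
Line 7: ['structure', 'support'] (min_width=17, slack=3)
Line 8: ['for', 'bread', 'dust', 'open'] (min_width=19, slack=1)
Line 9: ['an', 'moon', 'forest'] (min_width=14, slack=6)
Total lines: 9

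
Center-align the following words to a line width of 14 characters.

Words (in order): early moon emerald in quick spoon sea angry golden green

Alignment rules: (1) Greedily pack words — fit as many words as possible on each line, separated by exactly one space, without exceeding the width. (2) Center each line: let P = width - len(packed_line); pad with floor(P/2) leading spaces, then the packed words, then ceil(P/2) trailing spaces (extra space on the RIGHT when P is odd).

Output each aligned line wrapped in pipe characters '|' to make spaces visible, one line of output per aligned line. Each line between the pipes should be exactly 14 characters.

Line 1: ['early', 'moon'] (min_width=10, slack=4)
Line 2: ['emerald', 'in'] (min_width=10, slack=4)
Line 3: ['quick', 'spoon'] (min_width=11, slack=3)
Line 4: ['sea', 'angry'] (min_width=9, slack=5)
Line 5: ['golden', 'green'] (min_width=12, slack=2)

Answer: |  early moon  |
|  emerald in  |
| quick spoon  |
|  sea angry   |
| golden green |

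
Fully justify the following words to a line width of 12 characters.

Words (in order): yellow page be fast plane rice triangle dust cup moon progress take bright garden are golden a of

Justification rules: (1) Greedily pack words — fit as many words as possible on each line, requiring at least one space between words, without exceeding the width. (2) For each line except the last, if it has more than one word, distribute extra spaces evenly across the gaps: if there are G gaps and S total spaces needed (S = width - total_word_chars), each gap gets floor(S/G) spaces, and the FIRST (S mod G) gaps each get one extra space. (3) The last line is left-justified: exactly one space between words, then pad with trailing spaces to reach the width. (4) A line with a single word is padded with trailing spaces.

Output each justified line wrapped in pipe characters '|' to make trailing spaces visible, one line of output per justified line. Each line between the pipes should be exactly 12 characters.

Line 1: ['yellow', 'page'] (min_width=11, slack=1)
Line 2: ['be', 'fast'] (min_width=7, slack=5)
Line 3: ['plane', 'rice'] (min_width=10, slack=2)
Line 4: ['triangle'] (min_width=8, slack=4)
Line 5: ['dust', 'cup'] (min_width=8, slack=4)
Line 6: ['moon'] (min_width=4, slack=8)
Line 7: ['progress'] (min_width=8, slack=4)
Line 8: ['take', 'bright'] (min_width=11, slack=1)
Line 9: ['garden', 'are'] (min_width=10, slack=2)
Line 10: ['golden', 'a', 'of'] (min_width=11, slack=1)

Answer: |yellow  page|
|be      fast|
|plane   rice|
|triangle    |
|dust     cup|
|moon        |
|progress    |
|take  bright|
|garden   are|
|golden a of |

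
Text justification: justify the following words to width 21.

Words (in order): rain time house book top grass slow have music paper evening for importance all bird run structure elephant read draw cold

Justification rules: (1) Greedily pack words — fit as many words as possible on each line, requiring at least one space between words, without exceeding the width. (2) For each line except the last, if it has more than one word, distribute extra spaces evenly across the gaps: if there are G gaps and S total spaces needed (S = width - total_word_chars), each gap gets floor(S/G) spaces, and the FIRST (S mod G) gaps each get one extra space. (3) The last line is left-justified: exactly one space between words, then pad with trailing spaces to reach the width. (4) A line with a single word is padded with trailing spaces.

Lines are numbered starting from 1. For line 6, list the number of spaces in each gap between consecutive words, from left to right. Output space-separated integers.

Answer: 3 2

Derivation:
Line 1: ['rain', 'time', 'house', 'book'] (min_width=20, slack=1)
Line 2: ['top', 'grass', 'slow', 'have'] (min_width=19, slack=2)
Line 3: ['music', 'paper', 'evening'] (min_width=19, slack=2)
Line 4: ['for', 'importance', 'all'] (min_width=18, slack=3)
Line 5: ['bird', 'run', 'structure'] (min_width=18, slack=3)
Line 6: ['elephant', 'read', 'draw'] (min_width=18, slack=3)
Line 7: ['cold'] (min_width=4, slack=17)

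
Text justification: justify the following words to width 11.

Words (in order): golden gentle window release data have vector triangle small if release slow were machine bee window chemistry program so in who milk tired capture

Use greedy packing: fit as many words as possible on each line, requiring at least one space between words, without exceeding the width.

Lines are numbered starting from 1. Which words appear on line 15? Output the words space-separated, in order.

Line 1: ['golden'] (min_width=6, slack=5)
Line 2: ['gentle'] (min_width=6, slack=5)
Line 3: ['window'] (min_width=6, slack=5)
Line 4: ['release'] (min_width=7, slack=4)
Line 5: ['data', 'have'] (min_width=9, slack=2)
Line 6: ['vector'] (min_width=6, slack=5)
Line 7: ['triangle'] (min_width=8, slack=3)
Line 8: ['small', 'if'] (min_width=8, slack=3)
Line 9: ['release'] (min_width=7, slack=4)
Line 10: ['slow', 'were'] (min_width=9, slack=2)
Line 11: ['machine', 'bee'] (min_width=11, slack=0)
Line 12: ['window'] (min_width=6, slack=5)
Line 13: ['chemistry'] (min_width=9, slack=2)
Line 14: ['program', 'so'] (min_width=10, slack=1)
Line 15: ['in', 'who', 'milk'] (min_width=11, slack=0)
Line 16: ['tired'] (min_width=5, slack=6)
Line 17: ['capture'] (min_width=7, slack=4)

Answer: in who milk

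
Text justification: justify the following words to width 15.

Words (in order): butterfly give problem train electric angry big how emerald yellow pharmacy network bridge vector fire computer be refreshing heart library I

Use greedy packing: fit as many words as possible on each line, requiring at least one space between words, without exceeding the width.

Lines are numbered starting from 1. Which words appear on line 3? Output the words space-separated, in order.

Line 1: ['butterfly', 'give'] (min_width=14, slack=1)
Line 2: ['problem', 'train'] (min_width=13, slack=2)
Line 3: ['electric', 'angry'] (min_width=14, slack=1)
Line 4: ['big', 'how', 'emerald'] (min_width=15, slack=0)
Line 5: ['yellow', 'pharmacy'] (min_width=15, slack=0)
Line 6: ['network', 'bridge'] (min_width=14, slack=1)
Line 7: ['vector', 'fire'] (min_width=11, slack=4)
Line 8: ['computer', 'be'] (min_width=11, slack=4)
Line 9: ['refreshing'] (min_width=10, slack=5)
Line 10: ['heart', 'library', 'I'] (min_width=15, slack=0)

Answer: electric angry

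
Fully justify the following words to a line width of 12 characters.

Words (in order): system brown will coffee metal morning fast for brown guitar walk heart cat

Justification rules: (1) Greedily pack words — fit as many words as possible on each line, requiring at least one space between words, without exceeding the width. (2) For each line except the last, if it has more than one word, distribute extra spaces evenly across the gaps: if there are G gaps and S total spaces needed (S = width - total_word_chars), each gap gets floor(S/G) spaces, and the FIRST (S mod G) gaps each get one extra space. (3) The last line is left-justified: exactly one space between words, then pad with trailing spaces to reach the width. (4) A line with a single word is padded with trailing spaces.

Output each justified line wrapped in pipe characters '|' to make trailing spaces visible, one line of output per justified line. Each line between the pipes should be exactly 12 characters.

Line 1: ['system', 'brown'] (min_width=12, slack=0)
Line 2: ['will', 'coffee'] (min_width=11, slack=1)
Line 3: ['metal'] (min_width=5, slack=7)
Line 4: ['morning', 'fast'] (min_width=12, slack=0)
Line 5: ['for', 'brown'] (min_width=9, slack=3)
Line 6: ['guitar', 'walk'] (min_width=11, slack=1)
Line 7: ['heart', 'cat'] (min_width=9, slack=3)

Answer: |system brown|
|will  coffee|
|metal       |
|morning fast|
|for    brown|
|guitar  walk|
|heart cat   |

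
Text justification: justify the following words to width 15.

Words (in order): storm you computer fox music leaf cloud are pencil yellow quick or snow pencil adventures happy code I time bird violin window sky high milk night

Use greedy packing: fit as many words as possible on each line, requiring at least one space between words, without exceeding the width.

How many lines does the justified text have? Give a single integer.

Answer: 13

Derivation:
Line 1: ['storm', 'you'] (min_width=9, slack=6)
Line 2: ['computer', 'fox'] (min_width=12, slack=3)
Line 3: ['music', 'leaf'] (min_width=10, slack=5)
Line 4: ['cloud', 'are'] (min_width=9, slack=6)
Line 5: ['pencil', 'yellow'] (min_width=13, slack=2)
Line 6: ['quick', 'or', 'snow'] (min_width=13, slack=2)
Line 7: ['pencil'] (min_width=6, slack=9)
Line 8: ['adventures'] (min_width=10, slack=5)
Line 9: ['happy', 'code', 'I'] (min_width=12, slack=3)
Line 10: ['time', 'bird'] (min_width=9, slack=6)
Line 11: ['violin', 'window'] (min_width=13, slack=2)
Line 12: ['sky', 'high', 'milk'] (min_width=13, slack=2)
Line 13: ['night'] (min_width=5, slack=10)
Total lines: 13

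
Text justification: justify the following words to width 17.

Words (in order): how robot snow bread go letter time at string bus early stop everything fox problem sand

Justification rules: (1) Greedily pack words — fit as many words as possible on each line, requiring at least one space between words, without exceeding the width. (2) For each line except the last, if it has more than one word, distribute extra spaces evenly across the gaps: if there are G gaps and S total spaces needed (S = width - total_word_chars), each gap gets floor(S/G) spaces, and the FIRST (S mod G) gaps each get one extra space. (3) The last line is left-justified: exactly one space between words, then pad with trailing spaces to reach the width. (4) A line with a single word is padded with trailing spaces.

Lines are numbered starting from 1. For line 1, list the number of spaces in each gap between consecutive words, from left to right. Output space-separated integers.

Answer: 3 2

Derivation:
Line 1: ['how', 'robot', 'snow'] (min_width=14, slack=3)
Line 2: ['bread', 'go', 'letter'] (min_width=15, slack=2)
Line 3: ['time', 'at', 'string'] (min_width=14, slack=3)
Line 4: ['bus', 'early', 'stop'] (min_width=14, slack=3)
Line 5: ['everything', 'fox'] (min_width=14, slack=3)
Line 6: ['problem', 'sand'] (min_width=12, slack=5)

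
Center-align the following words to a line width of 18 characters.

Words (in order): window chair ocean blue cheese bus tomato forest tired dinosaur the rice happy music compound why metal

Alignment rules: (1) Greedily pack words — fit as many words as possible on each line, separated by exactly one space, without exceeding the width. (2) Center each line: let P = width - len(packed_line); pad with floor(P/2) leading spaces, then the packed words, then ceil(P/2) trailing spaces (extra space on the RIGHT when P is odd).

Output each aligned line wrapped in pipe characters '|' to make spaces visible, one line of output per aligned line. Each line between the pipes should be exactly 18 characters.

Answer: |window chair ocean|
| blue cheese bus  |
|  tomato forest   |
|tired dinosaur the|
| rice happy music |
|compound why metal|

Derivation:
Line 1: ['window', 'chair', 'ocean'] (min_width=18, slack=0)
Line 2: ['blue', 'cheese', 'bus'] (min_width=15, slack=3)
Line 3: ['tomato', 'forest'] (min_width=13, slack=5)
Line 4: ['tired', 'dinosaur', 'the'] (min_width=18, slack=0)
Line 5: ['rice', 'happy', 'music'] (min_width=16, slack=2)
Line 6: ['compound', 'why', 'metal'] (min_width=18, slack=0)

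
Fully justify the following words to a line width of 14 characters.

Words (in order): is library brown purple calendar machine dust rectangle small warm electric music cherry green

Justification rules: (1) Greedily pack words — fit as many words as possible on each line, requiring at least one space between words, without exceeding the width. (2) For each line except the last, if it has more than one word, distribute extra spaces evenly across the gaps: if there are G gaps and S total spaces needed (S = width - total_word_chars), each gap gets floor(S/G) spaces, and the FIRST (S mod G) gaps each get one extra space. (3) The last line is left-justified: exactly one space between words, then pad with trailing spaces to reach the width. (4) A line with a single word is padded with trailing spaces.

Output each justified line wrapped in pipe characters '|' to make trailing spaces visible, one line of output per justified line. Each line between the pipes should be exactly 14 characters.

Answer: |is     library|
|brown   purple|
|calendar      |
|machine   dust|
|rectangle     |
|small     warm|
|electric music|
|cherry green  |

Derivation:
Line 1: ['is', 'library'] (min_width=10, slack=4)
Line 2: ['brown', 'purple'] (min_width=12, slack=2)
Line 3: ['calendar'] (min_width=8, slack=6)
Line 4: ['machine', 'dust'] (min_width=12, slack=2)
Line 5: ['rectangle'] (min_width=9, slack=5)
Line 6: ['small', 'warm'] (min_width=10, slack=4)
Line 7: ['electric', 'music'] (min_width=14, slack=0)
Line 8: ['cherry', 'green'] (min_width=12, slack=2)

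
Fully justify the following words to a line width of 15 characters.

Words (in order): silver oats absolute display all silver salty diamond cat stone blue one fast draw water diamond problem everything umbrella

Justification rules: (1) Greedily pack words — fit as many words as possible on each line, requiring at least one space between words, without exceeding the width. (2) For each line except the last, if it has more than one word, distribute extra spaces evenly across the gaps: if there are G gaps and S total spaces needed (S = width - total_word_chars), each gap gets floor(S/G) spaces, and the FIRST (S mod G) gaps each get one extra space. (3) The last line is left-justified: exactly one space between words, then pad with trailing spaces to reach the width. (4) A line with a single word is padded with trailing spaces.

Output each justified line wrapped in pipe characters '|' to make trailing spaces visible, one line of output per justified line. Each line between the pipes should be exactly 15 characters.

Answer: |silver     oats|
|absolute       |
|display     all|
|silver    salty|
|diamond     cat|
|stone  blue one|
|fast draw water|
|diamond problem|
|everything     |
|umbrella       |

Derivation:
Line 1: ['silver', 'oats'] (min_width=11, slack=4)
Line 2: ['absolute'] (min_width=8, slack=7)
Line 3: ['display', 'all'] (min_width=11, slack=4)
Line 4: ['silver', 'salty'] (min_width=12, slack=3)
Line 5: ['diamond', 'cat'] (min_width=11, slack=4)
Line 6: ['stone', 'blue', 'one'] (min_width=14, slack=1)
Line 7: ['fast', 'draw', 'water'] (min_width=15, slack=0)
Line 8: ['diamond', 'problem'] (min_width=15, slack=0)
Line 9: ['everything'] (min_width=10, slack=5)
Line 10: ['umbrella'] (min_width=8, slack=7)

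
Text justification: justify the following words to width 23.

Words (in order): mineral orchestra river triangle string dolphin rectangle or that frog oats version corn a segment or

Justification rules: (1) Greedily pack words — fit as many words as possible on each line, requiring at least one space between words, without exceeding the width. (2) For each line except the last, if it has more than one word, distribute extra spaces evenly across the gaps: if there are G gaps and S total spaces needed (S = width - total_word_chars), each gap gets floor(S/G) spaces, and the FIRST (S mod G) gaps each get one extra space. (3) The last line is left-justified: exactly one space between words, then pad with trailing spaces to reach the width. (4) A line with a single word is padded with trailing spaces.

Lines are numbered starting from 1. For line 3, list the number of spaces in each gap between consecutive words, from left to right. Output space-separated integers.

Answer: 2 1 1

Derivation:
Line 1: ['mineral', 'orchestra', 'river'] (min_width=23, slack=0)
Line 2: ['triangle', 'string', 'dolphin'] (min_width=23, slack=0)
Line 3: ['rectangle', 'or', 'that', 'frog'] (min_width=22, slack=1)
Line 4: ['oats', 'version', 'corn', 'a'] (min_width=19, slack=4)
Line 5: ['segment', 'or'] (min_width=10, slack=13)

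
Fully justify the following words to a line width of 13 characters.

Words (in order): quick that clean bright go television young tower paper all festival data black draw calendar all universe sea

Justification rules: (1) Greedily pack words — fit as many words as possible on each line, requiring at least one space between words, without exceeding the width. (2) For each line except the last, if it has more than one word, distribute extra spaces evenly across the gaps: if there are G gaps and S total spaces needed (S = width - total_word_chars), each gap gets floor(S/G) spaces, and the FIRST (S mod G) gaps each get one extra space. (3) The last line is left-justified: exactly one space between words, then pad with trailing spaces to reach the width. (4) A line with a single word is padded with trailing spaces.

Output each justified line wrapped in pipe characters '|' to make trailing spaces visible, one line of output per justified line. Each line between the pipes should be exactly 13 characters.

Line 1: ['quick', 'that'] (min_width=10, slack=3)
Line 2: ['clean', 'bright'] (min_width=12, slack=1)
Line 3: ['go', 'television'] (min_width=13, slack=0)
Line 4: ['young', 'tower'] (min_width=11, slack=2)
Line 5: ['paper', 'all'] (min_width=9, slack=4)
Line 6: ['festival', 'data'] (min_width=13, slack=0)
Line 7: ['black', 'draw'] (min_width=10, slack=3)
Line 8: ['calendar', 'all'] (min_width=12, slack=1)
Line 9: ['universe', 'sea'] (min_width=12, slack=1)

Answer: |quick    that|
|clean  bright|
|go television|
|young   tower|
|paper     all|
|festival data|
|black    draw|
|calendar  all|
|universe sea |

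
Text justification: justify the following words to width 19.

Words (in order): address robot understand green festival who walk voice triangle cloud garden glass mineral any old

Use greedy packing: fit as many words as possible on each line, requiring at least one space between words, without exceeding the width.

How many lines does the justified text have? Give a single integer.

Answer: 6

Derivation:
Line 1: ['address', 'robot'] (min_width=13, slack=6)
Line 2: ['understand', 'green'] (min_width=16, slack=3)
Line 3: ['festival', 'who', 'walk'] (min_width=17, slack=2)
Line 4: ['voice', 'triangle'] (min_width=14, slack=5)
Line 5: ['cloud', 'garden', 'glass'] (min_width=18, slack=1)
Line 6: ['mineral', 'any', 'old'] (min_width=15, slack=4)
Total lines: 6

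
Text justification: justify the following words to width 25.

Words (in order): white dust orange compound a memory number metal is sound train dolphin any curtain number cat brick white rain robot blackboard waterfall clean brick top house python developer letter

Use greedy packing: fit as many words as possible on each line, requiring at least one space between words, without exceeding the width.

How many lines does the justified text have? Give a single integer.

Line 1: ['white', 'dust', 'orange'] (min_width=17, slack=8)
Line 2: ['compound', 'a', 'memory', 'number'] (min_width=24, slack=1)
Line 3: ['metal', 'is', 'sound', 'train'] (min_width=20, slack=5)
Line 4: ['dolphin', 'any', 'curtain'] (min_width=19, slack=6)
Line 5: ['number', 'cat', 'brick', 'white'] (min_width=22, slack=3)
Line 6: ['rain', 'robot', 'blackboard'] (min_width=21, slack=4)
Line 7: ['waterfall', 'clean', 'brick', 'top'] (min_width=25, slack=0)
Line 8: ['house', 'python', 'developer'] (min_width=22, slack=3)
Line 9: ['letter'] (min_width=6, slack=19)
Total lines: 9

Answer: 9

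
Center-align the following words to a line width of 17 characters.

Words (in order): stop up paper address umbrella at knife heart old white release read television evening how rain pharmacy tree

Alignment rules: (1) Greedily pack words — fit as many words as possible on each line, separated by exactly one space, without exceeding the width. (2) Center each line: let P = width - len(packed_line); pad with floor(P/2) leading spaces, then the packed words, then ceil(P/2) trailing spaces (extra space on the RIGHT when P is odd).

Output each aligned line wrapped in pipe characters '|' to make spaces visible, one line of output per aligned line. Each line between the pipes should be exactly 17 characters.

Line 1: ['stop', 'up', 'paper'] (min_width=13, slack=4)
Line 2: ['address', 'umbrella'] (min_width=16, slack=1)
Line 3: ['at', 'knife', 'heart'] (min_width=14, slack=3)
Line 4: ['old', 'white', 'release'] (min_width=17, slack=0)
Line 5: ['read', 'television'] (min_width=15, slack=2)
Line 6: ['evening', 'how', 'rain'] (min_width=16, slack=1)
Line 7: ['pharmacy', 'tree'] (min_width=13, slack=4)

Answer: |  stop up paper  |
|address umbrella |
| at knife heart  |
|old white release|
| read television |
|evening how rain |
|  pharmacy tree  |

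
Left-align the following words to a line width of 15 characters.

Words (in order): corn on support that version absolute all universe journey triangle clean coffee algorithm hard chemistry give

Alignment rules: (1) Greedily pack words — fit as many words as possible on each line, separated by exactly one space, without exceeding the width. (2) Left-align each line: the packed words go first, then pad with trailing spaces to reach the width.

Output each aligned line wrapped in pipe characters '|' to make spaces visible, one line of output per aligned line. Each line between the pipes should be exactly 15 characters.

Line 1: ['corn', 'on', 'support'] (min_width=15, slack=0)
Line 2: ['that', 'version'] (min_width=12, slack=3)
Line 3: ['absolute', 'all'] (min_width=12, slack=3)
Line 4: ['universe'] (min_width=8, slack=7)
Line 5: ['journey'] (min_width=7, slack=8)
Line 6: ['triangle', 'clean'] (min_width=14, slack=1)
Line 7: ['coffee'] (min_width=6, slack=9)
Line 8: ['algorithm', 'hard'] (min_width=14, slack=1)
Line 9: ['chemistry', 'give'] (min_width=14, slack=1)

Answer: |corn on support|
|that version   |
|absolute all   |
|universe       |
|journey        |
|triangle clean |
|coffee         |
|algorithm hard |
|chemistry give |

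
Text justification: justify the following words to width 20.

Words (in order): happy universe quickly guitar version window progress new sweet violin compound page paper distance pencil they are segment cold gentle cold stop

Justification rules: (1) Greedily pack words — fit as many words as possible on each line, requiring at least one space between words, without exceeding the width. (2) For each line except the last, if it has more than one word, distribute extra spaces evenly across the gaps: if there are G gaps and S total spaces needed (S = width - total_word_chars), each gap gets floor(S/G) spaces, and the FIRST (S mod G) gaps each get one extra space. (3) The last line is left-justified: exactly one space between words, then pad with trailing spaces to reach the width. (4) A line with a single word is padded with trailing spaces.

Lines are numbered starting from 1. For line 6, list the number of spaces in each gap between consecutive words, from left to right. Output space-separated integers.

Answer: 7

Derivation:
Line 1: ['happy', 'universe'] (min_width=14, slack=6)
Line 2: ['quickly', 'guitar'] (min_width=14, slack=6)
Line 3: ['version', 'window'] (min_width=14, slack=6)
Line 4: ['progress', 'new', 'sweet'] (min_width=18, slack=2)
Line 5: ['violin', 'compound', 'page'] (min_width=20, slack=0)
Line 6: ['paper', 'distance'] (min_width=14, slack=6)
Line 7: ['pencil', 'they', 'are'] (min_width=15, slack=5)
Line 8: ['segment', 'cold', 'gentle'] (min_width=19, slack=1)
Line 9: ['cold', 'stop'] (min_width=9, slack=11)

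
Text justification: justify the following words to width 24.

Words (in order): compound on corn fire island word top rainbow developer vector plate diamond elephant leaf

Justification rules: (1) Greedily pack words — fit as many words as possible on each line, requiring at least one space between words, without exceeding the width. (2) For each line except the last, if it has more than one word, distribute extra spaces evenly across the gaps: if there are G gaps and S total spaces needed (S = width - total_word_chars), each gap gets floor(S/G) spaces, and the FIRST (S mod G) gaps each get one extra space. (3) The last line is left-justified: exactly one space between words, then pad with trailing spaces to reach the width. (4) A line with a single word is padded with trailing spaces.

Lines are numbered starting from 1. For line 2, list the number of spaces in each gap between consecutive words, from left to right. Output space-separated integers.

Answer: 2 1 1

Derivation:
Line 1: ['compound', 'on', 'corn', 'fire'] (min_width=21, slack=3)
Line 2: ['island', 'word', 'top', 'rainbow'] (min_width=23, slack=1)
Line 3: ['developer', 'vector', 'plate'] (min_width=22, slack=2)
Line 4: ['diamond', 'elephant', 'leaf'] (min_width=21, slack=3)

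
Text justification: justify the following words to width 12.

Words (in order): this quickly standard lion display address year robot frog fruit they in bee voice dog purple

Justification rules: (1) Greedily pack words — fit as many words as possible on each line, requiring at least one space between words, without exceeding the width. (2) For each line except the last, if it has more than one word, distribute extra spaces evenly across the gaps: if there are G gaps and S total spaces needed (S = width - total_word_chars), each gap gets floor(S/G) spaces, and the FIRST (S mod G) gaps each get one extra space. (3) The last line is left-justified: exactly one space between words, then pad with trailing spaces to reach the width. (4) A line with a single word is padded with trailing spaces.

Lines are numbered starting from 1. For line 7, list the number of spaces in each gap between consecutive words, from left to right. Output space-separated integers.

Answer: 1 1

Derivation:
Line 1: ['this', 'quickly'] (min_width=12, slack=0)
Line 2: ['standard'] (min_width=8, slack=4)
Line 3: ['lion', 'display'] (min_width=12, slack=0)
Line 4: ['address', 'year'] (min_width=12, slack=0)
Line 5: ['robot', 'frog'] (min_width=10, slack=2)
Line 6: ['fruit', 'they'] (min_width=10, slack=2)
Line 7: ['in', 'bee', 'voice'] (min_width=12, slack=0)
Line 8: ['dog', 'purple'] (min_width=10, slack=2)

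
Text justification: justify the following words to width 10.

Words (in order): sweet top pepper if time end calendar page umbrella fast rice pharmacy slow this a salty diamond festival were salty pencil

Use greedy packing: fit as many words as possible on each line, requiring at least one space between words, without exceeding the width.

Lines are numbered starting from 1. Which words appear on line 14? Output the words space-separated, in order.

Line 1: ['sweet', 'top'] (min_width=9, slack=1)
Line 2: ['pepper', 'if'] (min_width=9, slack=1)
Line 3: ['time', 'end'] (min_width=8, slack=2)
Line 4: ['calendar'] (min_width=8, slack=2)
Line 5: ['page'] (min_width=4, slack=6)
Line 6: ['umbrella'] (min_width=8, slack=2)
Line 7: ['fast', 'rice'] (min_width=9, slack=1)
Line 8: ['pharmacy'] (min_width=8, slack=2)
Line 9: ['slow', 'this'] (min_width=9, slack=1)
Line 10: ['a', 'salty'] (min_width=7, slack=3)
Line 11: ['diamond'] (min_width=7, slack=3)
Line 12: ['festival'] (min_width=8, slack=2)
Line 13: ['were', 'salty'] (min_width=10, slack=0)
Line 14: ['pencil'] (min_width=6, slack=4)

Answer: pencil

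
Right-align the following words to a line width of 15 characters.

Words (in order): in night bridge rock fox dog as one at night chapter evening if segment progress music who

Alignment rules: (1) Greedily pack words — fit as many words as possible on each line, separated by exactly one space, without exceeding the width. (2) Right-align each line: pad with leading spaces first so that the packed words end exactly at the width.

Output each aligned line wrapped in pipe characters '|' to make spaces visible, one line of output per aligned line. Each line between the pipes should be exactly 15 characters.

Answer: |in night bridge|
|rock fox dog as|
|   one at night|
|chapter evening|
|     if segment|
| progress music|
|            who|

Derivation:
Line 1: ['in', 'night', 'bridge'] (min_width=15, slack=0)
Line 2: ['rock', 'fox', 'dog', 'as'] (min_width=15, slack=0)
Line 3: ['one', 'at', 'night'] (min_width=12, slack=3)
Line 4: ['chapter', 'evening'] (min_width=15, slack=0)
Line 5: ['if', 'segment'] (min_width=10, slack=5)
Line 6: ['progress', 'music'] (min_width=14, slack=1)
Line 7: ['who'] (min_width=3, slack=12)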